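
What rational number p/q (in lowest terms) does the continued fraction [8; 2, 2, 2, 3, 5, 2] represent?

3997/475

a_0 = 8: 8/1
a_1 = 2: 17/2
a_2 = 2: 42/5
a_3 = 2: 101/12
a_4 = 3: 345/41
a_5 = 5: 1826/217
a_6 = 2: 3997/475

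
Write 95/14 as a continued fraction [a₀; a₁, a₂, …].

[6; 1, 3, 1, 2]

95 ÷ 14 → quotient 6, remainder 11
14 ÷ 11 → quotient 1, remainder 3
11 ÷ 3 → quotient 3, remainder 2
3 ÷ 2 → quotient 1, remainder 1
2 ÷ 1 → quotient 2, remainder 0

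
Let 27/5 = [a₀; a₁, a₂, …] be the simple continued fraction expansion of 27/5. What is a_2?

2

27 = 5·5 + 2, so a_0 = 5
5 = 2·2 + 1, so a_1 = 2
2 = 2·1 + 0, so a_2 = 2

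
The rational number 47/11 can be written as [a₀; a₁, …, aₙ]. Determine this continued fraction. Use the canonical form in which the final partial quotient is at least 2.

⌊47/11⌋ = 4, remainder 3
⌊11/3⌋ = 3, remainder 2
⌊3/2⌋ = 1, remainder 1
⌊2/1⌋ = 2, remainder 0

[4; 3, 1, 2]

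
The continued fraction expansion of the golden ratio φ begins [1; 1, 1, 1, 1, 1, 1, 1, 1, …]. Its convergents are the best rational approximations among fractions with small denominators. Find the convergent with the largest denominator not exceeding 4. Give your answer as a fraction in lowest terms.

List convergents until the denominator exceeds the bound:
a_0 = 1: 1/1  (≤ bound)
a_1 = 1: 2/1  (≤ bound)
a_2 = 1: 3/2  (≤ bound)
a_3 = 1: 5/3  (≤ bound)
a_4 = 1: 8/5  (> 4, stop)

5/3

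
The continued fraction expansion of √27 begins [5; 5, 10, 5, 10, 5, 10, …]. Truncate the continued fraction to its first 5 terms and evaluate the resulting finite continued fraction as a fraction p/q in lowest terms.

13775/2651

Start with 10.
5 + 1/(10/1) = 5 + 1/10 = 51/10
10 + 1/(51/10) = 10 + 10/51 = 520/51
5 + 1/(520/51) = 5 + 51/520 = 2651/520
5 + 1/(2651/520) = 5 + 520/2651 = 13775/2651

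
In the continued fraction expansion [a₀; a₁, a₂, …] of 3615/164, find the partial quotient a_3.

3615 = 22·164 + 7, so a_0 = 22
164 = 23·7 + 3, so a_1 = 23
7 = 2·3 + 1, so a_2 = 2
3 = 3·1 + 0, so a_3 = 3

3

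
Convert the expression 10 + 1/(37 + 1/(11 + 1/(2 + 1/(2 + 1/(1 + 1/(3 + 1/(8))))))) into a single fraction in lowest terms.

913326/91087

a_0 = 10: 10/1
a_1 = 37: 371/37
a_2 = 11: 4091/408
a_3 = 2: 8553/853
a_4 = 2: 21197/2114
a_5 = 1: 29750/2967
a_6 = 3: 110447/11015
a_7 = 8: 913326/91087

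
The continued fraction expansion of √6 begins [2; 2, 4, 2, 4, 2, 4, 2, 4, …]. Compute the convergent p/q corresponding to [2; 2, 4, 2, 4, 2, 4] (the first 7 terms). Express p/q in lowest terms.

2158/881

a_0 = 2: 2/1
a_1 = 2: 5/2
a_2 = 4: 22/9
a_3 = 2: 49/20
a_4 = 4: 218/89
a_5 = 2: 485/198
a_6 = 4: 2158/881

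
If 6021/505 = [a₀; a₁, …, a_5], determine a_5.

2

Apply division with remainder until the remainder is 0:
6021 ÷ 505 → quotient 11, remainder 466
505 ÷ 466 → quotient 1, remainder 39
466 ÷ 39 → quotient 11, remainder 37
39 ÷ 37 → quotient 1, remainder 2
37 ÷ 2 → quotient 18, remainder 1
2 ÷ 1 → quotient 2, remainder 0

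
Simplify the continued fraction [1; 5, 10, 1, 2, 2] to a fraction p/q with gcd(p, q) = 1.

457/382

Start with 2.
2 + 1/(2/1) = 2 + 1/2 = 5/2
1 + 1/(5/2) = 1 + 2/5 = 7/5
10 + 1/(7/5) = 10 + 5/7 = 75/7
5 + 1/(75/7) = 5 + 7/75 = 382/75
1 + 1/(382/75) = 1 + 75/382 = 457/382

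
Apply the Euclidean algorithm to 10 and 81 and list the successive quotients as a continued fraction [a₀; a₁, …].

[0; 8, 10]

10 ÷ 81 → quotient 0, remainder 10
81 ÷ 10 → quotient 8, remainder 1
10 ÷ 1 → quotient 10, remainder 0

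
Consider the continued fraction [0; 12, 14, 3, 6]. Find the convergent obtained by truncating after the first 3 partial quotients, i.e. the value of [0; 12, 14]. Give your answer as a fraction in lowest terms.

Build up convergents one term at a time:
a_0 = 0: 0/1
a_1 = 12: 1/12
a_2 = 14: 14/169

14/169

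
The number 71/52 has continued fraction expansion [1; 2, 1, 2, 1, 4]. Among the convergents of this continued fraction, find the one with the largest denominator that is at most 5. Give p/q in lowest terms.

4/3

List convergents until the denominator exceeds the bound:
a_0 = 1: 1/1  (≤ bound)
a_1 = 2: 3/2  (≤ bound)
a_2 = 1: 4/3  (≤ bound)
a_3 = 2: 11/8  (> 5, stop)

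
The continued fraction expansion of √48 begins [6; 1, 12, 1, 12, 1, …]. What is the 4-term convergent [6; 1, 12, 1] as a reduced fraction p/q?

Build up convergents one term at a time:
a_0 = 6: 6/1
a_1 = 1: 7/1
a_2 = 12: 90/13
a_3 = 1: 97/14

97/14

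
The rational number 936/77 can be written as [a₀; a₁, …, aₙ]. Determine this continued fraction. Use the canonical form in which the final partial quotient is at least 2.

936 = 12·77 + 12, so a_0 = 12
77 = 6·12 + 5, so a_1 = 6
12 = 2·5 + 2, so a_2 = 2
5 = 2·2 + 1, so a_3 = 2
2 = 2·1 + 0, so a_4 = 2

[12; 6, 2, 2, 2]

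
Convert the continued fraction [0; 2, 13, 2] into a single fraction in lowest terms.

27/56

Use the convergent recurrence hₖ = aₖ·hₖ₋₁ + hₖ₋₂ (and likewise for the denominators kₖ):
a_0 = 0: 0/1
a_1 = 2: 1/2
a_2 = 13: 13/27
a_3 = 2: 27/56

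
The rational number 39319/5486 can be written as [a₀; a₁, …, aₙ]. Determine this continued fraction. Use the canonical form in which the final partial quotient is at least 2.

39319 ÷ 5486 → quotient 7, remainder 917
5486 ÷ 917 → quotient 5, remainder 901
917 ÷ 901 → quotient 1, remainder 16
901 ÷ 16 → quotient 56, remainder 5
16 ÷ 5 → quotient 3, remainder 1
5 ÷ 1 → quotient 5, remainder 0

[7; 5, 1, 56, 3, 5]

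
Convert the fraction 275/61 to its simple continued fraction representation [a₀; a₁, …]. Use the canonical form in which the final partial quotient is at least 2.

[4; 1, 1, 30]

275 ÷ 61 → quotient 4, remainder 31
61 ÷ 31 → quotient 1, remainder 30
31 ÷ 30 → quotient 1, remainder 1
30 ÷ 1 → quotient 30, remainder 0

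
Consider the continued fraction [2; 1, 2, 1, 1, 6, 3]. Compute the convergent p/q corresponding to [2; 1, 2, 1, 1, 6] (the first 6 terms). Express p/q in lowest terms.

Start with 6.
1 + 1/(6/1) = 1 + 1/6 = 7/6
1 + 1/(7/6) = 1 + 6/7 = 13/7
2 + 1/(13/7) = 2 + 7/13 = 33/13
1 + 1/(33/13) = 1 + 13/33 = 46/33
2 + 1/(46/33) = 2 + 33/46 = 125/46

125/46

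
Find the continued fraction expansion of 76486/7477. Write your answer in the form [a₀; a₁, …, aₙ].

Run the Euclidean algorithm, recording each quotient:
76486 ÷ 7477 → quotient 10, remainder 1716
7477 ÷ 1716 → quotient 4, remainder 613
1716 ÷ 613 → quotient 2, remainder 490
613 ÷ 490 → quotient 1, remainder 123
490 ÷ 123 → quotient 3, remainder 121
123 ÷ 121 → quotient 1, remainder 2
121 ÷ 2 → quotient 60, remainder 1
2 ÷ 1 → quotient 2, remainder 0

[10; 4, 2, 1, 3, 1, 60, 2]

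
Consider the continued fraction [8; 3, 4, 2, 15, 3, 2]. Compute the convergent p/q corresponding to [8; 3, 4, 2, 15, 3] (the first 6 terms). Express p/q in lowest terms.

11410/1373

Start with 3.
15 + 1/(3/1) = 15 + 1/3 = 46/3
2 + 1/(46/3) = 2 + 3/46 = 95/46
4 + 1/(95/46) = 4 + 46/95 = 426/95
3 + 1/(426/95) = 3 + 95/426 = 1373/426
8 + 1/(1373/426) = 8 + 426/1373 = 11410/1373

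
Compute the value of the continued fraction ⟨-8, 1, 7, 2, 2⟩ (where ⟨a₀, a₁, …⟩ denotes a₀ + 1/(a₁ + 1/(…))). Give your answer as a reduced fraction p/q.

-299/42

Start with 2.
2 + 1/(2/1) = 2 + 1/2 = 5/2
7 + 1/(5/2) = 7 + 2/5 = 37/5
1 + 1/(37/5) = 1 + 5/37 = 42/37
-8 + 1/(42/37) = -8 + 37/42 = -299/42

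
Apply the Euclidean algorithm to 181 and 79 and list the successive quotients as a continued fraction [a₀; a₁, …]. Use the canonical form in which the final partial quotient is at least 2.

[2; 3, 2, 3, 3]

181 = 2·79 + 23, so a_0 = 2
79 = 3·23 + 10, so a_1 = 3
23 = 2·10 + 3, so a_2 = 2
10 = 3·3 + 1, so a_3 = 3
3 = 3·1 + 0, so a_4 = 3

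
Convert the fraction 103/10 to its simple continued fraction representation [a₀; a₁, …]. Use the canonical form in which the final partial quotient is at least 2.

⌊103/10⌋ = 10, remainder 3
⌊10/3⌋ = 3, remainder 1
⌊3/1⌋ = 3, remainder 0

[10; 3, 3]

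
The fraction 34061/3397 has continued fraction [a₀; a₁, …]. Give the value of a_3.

30

34061 = 10·3397 + 91, so a_0 = 10
3397 = 37·91 + 30, so a_1 = 37
91 = 3·30 + 1, so a_2 = 3
30 = 30·1 + 0, so a_3 = 30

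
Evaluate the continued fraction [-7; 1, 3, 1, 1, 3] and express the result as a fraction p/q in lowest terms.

-199/32

Use the convergent recurrence hₖ = aₖ·hₖ₋₁ + hₖ₋₂ (and likewise for the denominators kₖ):
a_0 = -7: -7/1
a_1 = 1: -6/1
a_2 = 3: -25/4
a_3 = 1: -31/5
a_4 = 1: -56/9
a_5 = 3: -199/32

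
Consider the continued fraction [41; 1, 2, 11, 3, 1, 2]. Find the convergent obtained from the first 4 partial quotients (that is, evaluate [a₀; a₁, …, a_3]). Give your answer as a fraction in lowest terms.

1417/34

a_0 = 41: 41/1
a_1 = 1: 42/1
a_2 = 2: 125/3
a_3 = 11: 1417/34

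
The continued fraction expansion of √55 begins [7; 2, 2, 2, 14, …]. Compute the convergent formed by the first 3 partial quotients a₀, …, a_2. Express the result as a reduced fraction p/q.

37/5

Start with 2.
2 + 1/(2/1) = 2 + 1/2 = 5/2
7 + 1/(5/2) = 7 + 2/5 = 37/5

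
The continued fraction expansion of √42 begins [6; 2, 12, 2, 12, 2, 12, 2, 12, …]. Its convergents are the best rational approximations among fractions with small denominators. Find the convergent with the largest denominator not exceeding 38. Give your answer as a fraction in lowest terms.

a_0 = 6: 6/1  (≤ bound)
a_1 = 2: 13/2  (≤ bound)
a_2 = 12: 162/25  (≤ bound)
a_3 = 2: 337/52  (> 38, stop)

162/25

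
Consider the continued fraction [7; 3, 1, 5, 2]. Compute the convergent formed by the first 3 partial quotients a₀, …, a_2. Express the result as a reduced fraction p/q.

29/4

a_0 = 7: 7/1
a_1 = 3: 22/3
a_2 = 1: 29/4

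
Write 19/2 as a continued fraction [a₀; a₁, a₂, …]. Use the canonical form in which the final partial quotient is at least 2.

[9; 2]

⌊19/2⌋ = 9, remainder 1
⌊2/1⌋ = 2, remainder 0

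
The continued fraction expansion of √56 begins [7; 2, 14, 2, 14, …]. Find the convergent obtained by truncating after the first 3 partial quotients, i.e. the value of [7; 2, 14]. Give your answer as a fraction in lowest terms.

a_0 = 7: 7/1
a_1 = 2: 15/2
a_2 = 14: 217/29

217/29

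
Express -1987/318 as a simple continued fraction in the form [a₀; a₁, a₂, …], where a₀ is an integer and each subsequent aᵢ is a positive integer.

[-7; 1, 3, 39, 2]

Run the Euclidean algorithm, recording each quotient:
⌊-1987/318⌋ = -7, remainder 239
⌊318/239⌋ = 1, remainder 79
⌊239/79⌋ = 3, remainder 2
⌊79/2⌋ = 39, remainder 1
⌊2/1⌋ = 2, remainder 0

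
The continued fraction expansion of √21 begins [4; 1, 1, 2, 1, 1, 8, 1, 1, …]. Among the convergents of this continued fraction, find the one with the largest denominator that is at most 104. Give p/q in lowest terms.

472/103

List convergents until the denominator exceeds the bound:
a_0 = 4: 4/1  (≤ bound)
a_1 = 1: 5/1  (≤ bound)
a_2 = 1: 9/2  (≤ bound)
a_3 = 2: 23/5  (≤ bound)
a_4 = 1: 32/7  (≤ bound)
a_5 = 1: 55/12  (≤ bound)
a_6 = 8: 472/103  (≤ bound)
a_7 = 1: 527/115  (> 104, stop)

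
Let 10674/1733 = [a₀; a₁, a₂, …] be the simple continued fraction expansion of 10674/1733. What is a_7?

Apply division with remainder until the remainder is 0:
⌊10674/1733⌋ = 6, remainder 276
⌊1733/276⌋ = 6, remainder 77
⌊276/77⌋ = 3, remainder 45
⌊77/45⌋ = 1, remainder 32
⌊45/32⌋ = 1, remainder 13
⌊32/13⌋ = 2, remainder 6
⌊13/6⌋ = 2, remainder 1
⌊6/1⌋ = 6, remainder 0

6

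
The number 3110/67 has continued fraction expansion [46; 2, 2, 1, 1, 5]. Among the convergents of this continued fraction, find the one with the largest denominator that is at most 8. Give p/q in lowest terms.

a_0 = 46: 46/1  (≤ bound)
a_1 = 2: 93/2  (≤ bound)
a_2 = 2: 232/5  (≤ bound)
a_3 = 1: 325/7  (≤ bound)
a_4 = 1: 557/12  (> 8, stop)

325/7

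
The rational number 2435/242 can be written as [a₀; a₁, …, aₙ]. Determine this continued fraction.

[10; 16, 7, 2]

2435 = 10·242 + 15, so a_0 = 10
242 = 16·15 + 2, so a_1 = 16
15 = 7·2 + 1, so a_2 = 7
2 = 2·1 + 0, so a_3 = 2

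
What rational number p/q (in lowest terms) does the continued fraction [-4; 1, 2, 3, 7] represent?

Start with 7.
3 + 1/(7/1) = 3 + 1/7 = 22/7
2 + 1/(22/7) = 2 + 7/22 = 51/22
1 + 1/(51/22) = 1 + 22/51 = 73/51
-4 + 1/(73/51) = -4 + 51/73 = -241/73

-241/73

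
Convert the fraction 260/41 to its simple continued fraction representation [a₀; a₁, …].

260 = 6·41 + 14, so a_0 = 6
41 = 2·14 + 13, so a_1 = 2
14 = 1·13 + 1, so a_2 = 1
13 = 13·1 + 0, so a_3 = 13

[6; 2, 1, 13]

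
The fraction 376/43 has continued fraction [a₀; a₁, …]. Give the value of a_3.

376 ÷ 43 → quotient 8, remainder 32
43 ÷ 32 → quotient 1, remainder 11
32 ÷ 11 → quotient 2, remainder 10
11 ÷ 10 → quotient 1, remainder 1

1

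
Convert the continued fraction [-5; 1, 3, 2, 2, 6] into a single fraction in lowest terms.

Use the convergent recurrence hₖ = aₖ·hₖ₋₁ + hₖ₋₂ (and likewise for the denominators kₖ):
a_0 = -5: -5/1
a_1 = 1: -4/1
a_2 = 3: -17/4
a_3 = 2: -38/9
a_4 = 2: -93/22
a_5 = 6: -596/141

-596/141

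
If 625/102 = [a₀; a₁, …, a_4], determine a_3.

Apply division with remainder until the remainder is 0:
625 ÷ 102 → quotient 6, remainder 13
102 ÷ 13 → quotient 7, remainder 11
13 ÷ 11 → quotient 1, remainder 2
11 ÷ 2 → quotient 5, remainder 1

5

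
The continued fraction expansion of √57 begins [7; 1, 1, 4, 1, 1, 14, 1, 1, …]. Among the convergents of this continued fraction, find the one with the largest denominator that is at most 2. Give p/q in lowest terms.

a_0 = 7: 7/1  (≤ bound)
a_1 = 1: 8/1  (≤ bound)
a_2 = 1: 15/2  (≤ bound)
a_3 = 4: 68/9  (> 2, stop)

15/2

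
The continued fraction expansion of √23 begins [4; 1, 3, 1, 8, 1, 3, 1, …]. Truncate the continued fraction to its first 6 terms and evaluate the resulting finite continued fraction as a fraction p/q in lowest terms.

Build up convergents one term at a time:
a_0 = 4: 4/1
a_1 = 1: 5/1
a_2 = 3: 19/4
a_3 = 1: 24/5
a_4 = 8: 211/44
a_5 = 1: 235/49

235/49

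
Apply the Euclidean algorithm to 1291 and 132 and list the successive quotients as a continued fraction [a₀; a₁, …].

[9; 1, 3, 1, 1, 4, 3]

⌊1291/132⌋ = 9, remainder 103
⌊132/103⌋ = 1, remainder 29
⌊103/29⌋ = 3, remainder 16
⌊29/16⌋ = 1, remainder 13
⌊16/13⌋ = 1, remainder 3
⌊13/3⌋ = 4, remainder 1
⌊3/1⌋ = 3, remainder 0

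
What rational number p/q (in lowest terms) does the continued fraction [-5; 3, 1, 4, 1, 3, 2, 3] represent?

-3246/685

Work from the innermost term outward:
Start with 3.
2 + 1/(3/1) = 2 + 1/3 = 7/3
3 + 1/(7/3) = 3 + 3/7 = 24/7
1 + 1/(24/7) = 1 + 7/24 = 31/24
4 + 1/(31/24) = 4 + 24/31 = 148/31
1 + 1/(148/31) = 1 + 31/148 = 179/148
3 + 1/(179/148) = 3 + 148/179 = 685/179
-5 + 1/(685/179) = -5 + 179/685 = -3246/685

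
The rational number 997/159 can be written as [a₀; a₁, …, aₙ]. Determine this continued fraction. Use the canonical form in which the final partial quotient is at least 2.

Repeatedly divide and take the remainder:
997 = 6·159 + 43, so a_0 = 6
159 = 3·43 + 30, so a_1 = 3
43 = 1·30 + 13, so a_2 = 1
30 = 2·13 + 4, so a_3 = 2
13 = 3·4 + 1, so a_4 = 3
4 = 4·1 + 0, so a_5 = 4

[6; 3, 1, 2, 3, 4]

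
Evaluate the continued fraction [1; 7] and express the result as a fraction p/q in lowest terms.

8/7

a_0 = 1: 1/1
a_1 = 7: 8/7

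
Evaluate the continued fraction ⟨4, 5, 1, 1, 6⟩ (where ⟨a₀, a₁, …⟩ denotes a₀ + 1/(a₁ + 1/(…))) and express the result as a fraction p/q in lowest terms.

301/72

Build up convergents one term at a time:
a_0 = 4: 4/1
a_1 = 5: 21/5
a_2 = 1: 25/6
a_3 = 1: 46/11
a_4 = 6: 301/72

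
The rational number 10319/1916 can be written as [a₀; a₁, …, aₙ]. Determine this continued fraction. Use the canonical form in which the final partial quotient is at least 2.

⌊10319/1916⌋ = 5, remainder 739
⌊1916/739⌋ = 2, remainder 438
⌊739/438⌋ = 1, remainder 301
⌊438/301⌋ = 1, remainder 137
⌊301/137⌋ = 2, remainder 27
⌊137/27⌋ = 5, remainder 2
⌊27/2⌋ = 13, remainder 1
⌊2/1⌋ = 2, remainder 0

[5; 2, 1, 1, 2, 5, 13, 2]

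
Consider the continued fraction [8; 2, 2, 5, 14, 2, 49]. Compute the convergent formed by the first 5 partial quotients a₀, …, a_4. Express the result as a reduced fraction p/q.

Starting at the tail and folding back:
Start with 14.
5 + 1/(14/1) = 5 + 1/14 = 71/14
2 + 1/(71/14) = 2 + 14/71 = 156/71
2 + 1/(156/71) = 2 + 71/156 = 383/156
8 + 1/(383/156) = 8 + 156/383 = 3220/383

3220/383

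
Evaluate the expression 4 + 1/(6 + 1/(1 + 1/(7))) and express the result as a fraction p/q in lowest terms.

Starting at the tail and folding back:
Start with 7.
1 + 1/(7/1) = 1 + 1/7 = 8/7
6 + 1/(8/7) = 6 + 7/8 = 55/8
4 + 1/(55/8) = 4 + 8/55 = 228/55

228/55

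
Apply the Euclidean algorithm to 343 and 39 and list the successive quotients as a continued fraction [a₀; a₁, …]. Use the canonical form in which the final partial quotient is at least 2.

[8; 1, 3, 1, 7]

⌊343/39⌋ = 8, remainder 31
⌊39/31⌋ = 1, remainder 8
⌊31/8⌋ = 3, remainder 7
⌊8/7⌋ = 1, remainder 1
⌊7/1⌋ = 7, remainder 0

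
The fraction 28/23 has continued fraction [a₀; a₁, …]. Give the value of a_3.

⌊28/23⌋ = 1, remainder 5
⌊23/5⌋ = 4, remainder 3
⌊5/3⌋ = 1, remainder 2
⌊3/2⌋ = 1, remainder 1

1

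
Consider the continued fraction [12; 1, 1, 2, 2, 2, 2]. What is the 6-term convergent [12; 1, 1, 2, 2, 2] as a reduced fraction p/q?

365/29

Build up convergents one term at a time:
a_0 = 12: 12/1
a_1 = 1: 13/1
a_2 = 1: 25/2
a_3 = 2: 63/5
a_4 = 2: 151/12
a_5 = 2: 365/29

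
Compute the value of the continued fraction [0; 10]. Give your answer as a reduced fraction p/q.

1/10

Build up convergents one term at a time:
a_0 = 0: 0/1
a_1 = 10: 1/10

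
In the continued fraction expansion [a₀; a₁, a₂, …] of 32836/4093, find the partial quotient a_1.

44

Run the Euclidean algorithm, recording each quotient:
32836 = 8·4093 + 92, so a_0 = 8
4093 = 44·92 + 45, so a_1 = 44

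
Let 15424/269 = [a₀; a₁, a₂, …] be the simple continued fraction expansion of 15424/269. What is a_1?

⌊15424/269⌋ = 57, remainder 91
⌊269/91⌋ = 2, remainder 87

2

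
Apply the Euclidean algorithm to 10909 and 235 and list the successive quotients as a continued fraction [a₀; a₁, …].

⌊10909/235⌋ = 46, remainder 99
⌊235/99⌋ = 2, remainder 37
⌊99/37⌋ = 2, remainder 25
⌊37/25⌋ = 1, remainder 12
⌊25/12⌋ = 2, remainder 1
⌊12/1⌋ = 12, remainder 0

[46; 2, 2, 1, 2, 12]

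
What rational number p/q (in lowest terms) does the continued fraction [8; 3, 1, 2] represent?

91/11

a_0 = 8: 8/1
a_1 = 3: 25/3
a_2 = 1: 33/4
a_3 = 2: 91/11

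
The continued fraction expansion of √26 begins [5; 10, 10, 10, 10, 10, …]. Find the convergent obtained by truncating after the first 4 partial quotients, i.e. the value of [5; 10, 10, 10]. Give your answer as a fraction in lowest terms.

5201/1020

Starting at the tail and folding back:
Start with 10.
10 + 1/(10/1) = 10 + 1/10 = 101/10
10 + 1/(101/10) = 10 + 10/101 = 1020/101
5 + 1/(1020/101) = 5 + 101/1020 = 5201/1020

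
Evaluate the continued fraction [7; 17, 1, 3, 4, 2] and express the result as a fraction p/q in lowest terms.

4763/675

Build up convergents one term at a time:
a_0 = 7: 7/1
a_1 = 17: 120/17
a_2 = 1: 127/18
a_3 = 3: 501/71
a_4 = 4: 2131/302
a_5 = 2: 4763/675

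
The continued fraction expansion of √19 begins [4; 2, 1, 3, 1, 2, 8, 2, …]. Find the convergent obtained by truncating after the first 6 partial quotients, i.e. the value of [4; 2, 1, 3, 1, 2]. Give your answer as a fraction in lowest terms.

170/39

a_0 = 4: 4/1
a_1 = 2: 9/2
a_2 = 1: 13/3
a_3 = 3: 48/11
a_4 = 1: 61/14
a_5 = 2: 170/39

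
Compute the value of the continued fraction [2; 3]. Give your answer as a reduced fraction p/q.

Build up convergents one term at a time:
a_0 = 2: 2/1
a_1 = 3: 7/3

7/3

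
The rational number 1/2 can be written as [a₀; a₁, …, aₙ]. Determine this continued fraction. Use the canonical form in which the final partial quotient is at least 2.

Run the Euclidean algorithm, recording each quotient:
1 ÷ 2 → quotient 0, remainder 1
2 ÷ 1 → quotient 2, remainder 0

[0; 2]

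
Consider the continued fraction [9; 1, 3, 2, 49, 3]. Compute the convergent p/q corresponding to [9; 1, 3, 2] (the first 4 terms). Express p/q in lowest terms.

88/9

Start with 2.
3 + 1/(2/1) = 3 + 1/2 = 7/2
1 + 1/(7/2) = 1 + 2/7 = 9/7
9 + 1/(9/7) = 9 + 7/9 = 88/9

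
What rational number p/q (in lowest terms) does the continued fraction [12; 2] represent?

Start with 2.
12 + 1/(2/1) = 12 + 1/2 = 25/2

25/2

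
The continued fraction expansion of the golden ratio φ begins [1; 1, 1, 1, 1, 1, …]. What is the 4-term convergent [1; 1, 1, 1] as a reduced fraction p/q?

Start with 1.
1 + 1/(1/1) = 1 + 1/1 = 2/1
1 + 1/(2/1) = 1 + 1/2 = 3/2
1 + 1/(3/2) = 1 + 2/3 = 5/3

5/3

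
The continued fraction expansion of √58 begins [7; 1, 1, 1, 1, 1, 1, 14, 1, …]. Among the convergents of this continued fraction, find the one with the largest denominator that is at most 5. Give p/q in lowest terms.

38/5

List convergents until the denominator exceeds the bound:
a_0 = 7: 7/1  (≤ bound)
a_1 = 1: 8/1  (≤ bound)
a_2 = 1: 15/2  (≤ bound)
a_3 = 1: 23/3  (≤ bound)
a_4 = 1: 38/5  (≤ bound)
a_5 = 1: 61/8  (> 5, stop)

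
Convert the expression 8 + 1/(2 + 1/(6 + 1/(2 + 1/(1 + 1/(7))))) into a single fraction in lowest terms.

a_0 = 8: 8/1
a_1 = 2: 17/2
a_2 = 6: 110/13
a_3 = 2: 237/28
a_4 = 1: 347/41
a_5 = 7: 2666/315

2666/315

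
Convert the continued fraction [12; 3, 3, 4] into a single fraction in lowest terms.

Starting at the tail and folding back:
Start with 4.
3 + 1/(4/1) = 3 + 1/4 = 13/4
3 + 1/(13/4) = 3 + 4/13 = 43/13
12 + 1/(43/13) = 12 + 13/43 = 529/43

529/43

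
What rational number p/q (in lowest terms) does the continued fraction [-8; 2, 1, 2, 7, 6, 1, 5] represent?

Compute successive convergents:
a_0 = -8: -8/1
a_1 = 2: -15/2
a_2 = 1: -23/3
a_3 = 2: -61/8
a_4 = 7: -450/59
a_5 = 6: -2761/362
a_6 = 1: -3211/421
a_7 = 5: -18816/2467

-18816/2467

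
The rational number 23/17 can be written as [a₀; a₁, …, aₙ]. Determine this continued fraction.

[1; 2, 1, 5]

23 ÷ 17 → quotient 1, remainder 6
17 ÷ 6 → quotient 2, remainder 5
6 ÷ 5 → quotient 1, remainder 1
5 ÷ 1 → quotient 5, remainder 0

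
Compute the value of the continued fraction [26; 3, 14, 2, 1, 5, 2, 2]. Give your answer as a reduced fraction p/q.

105540/4009

Start with 2.
2 + 1/(2/1) = 2 + 1/2 = 5/2
5 + 1/(5/2) = 5 + 2/5 = 27/5
1 + 1/(27/5) = 1 + 5/27 = 32/27
2 + 1/(32/27) = 2 + 27/32 = 91/32
14 + 1/(91/32) = 14 + 32/91 = 1306/91
3 + 1/(1306/91) = 3 + 91/1306 = 4009/1306
26 + 1/(4009/1306) = 26 + 1306/4009 = 105540/4009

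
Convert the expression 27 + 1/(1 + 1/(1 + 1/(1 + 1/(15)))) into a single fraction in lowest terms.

Use the convergent recurrence hₖ = aₖ·hₖ₋₁ + hₖ₋₂ (and likewise for the denominators kₖ):
a_0 = 27: 27/1
a_1 = 1: 28/1
a_2 = 1: 55/2
a_3 = 1: 83/3
a_4 = 15: 1300/47

1300/47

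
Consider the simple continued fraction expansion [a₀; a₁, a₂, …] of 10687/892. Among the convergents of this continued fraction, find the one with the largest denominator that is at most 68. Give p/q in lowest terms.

a_0 = 11: 11/1  (≤ bound)
a_1 = 1: 12/1  (≤ bound)
a_2 = 51: 623/52  (≤ bound)
a_3 = 2: 1258/105  (> 68, stop)

623/52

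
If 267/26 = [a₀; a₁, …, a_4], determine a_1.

267 ÷ 26 → quotient 10, remainder 7
26 ÷ 7 → quotient 3, remainder 5

3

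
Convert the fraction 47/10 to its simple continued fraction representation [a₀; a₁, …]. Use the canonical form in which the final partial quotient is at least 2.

[4; 1, 2, 3]

47 ÷ 10 → quotient 4, remainder 7
10 ÷ 7 → quotient 1, remainder 3
7 ÷ 3 → quotient 2, remainder 1
3 ÷ 1 → quotient 3, remainder 0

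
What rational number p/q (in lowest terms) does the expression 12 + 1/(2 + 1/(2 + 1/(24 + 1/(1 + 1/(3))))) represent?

Collapse the nested fraction from the inside out:
Start with 3.
1 + 1/(3/1) = 1 + 1/3 = 4/3
24 + 1/(4/3) = 24 + 3/4 = 99/4
2 + 1/(99/4) = 2 + 4/99 = 202/99
2 + 1/(202/99) = 2 + 99/202 = 503/202
12 + 1/(503/202) = 12 + 202/503 = 6238/503

6238/503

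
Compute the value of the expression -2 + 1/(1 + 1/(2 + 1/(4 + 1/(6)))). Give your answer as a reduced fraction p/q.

a_0 = -2: -2/1
a_1 = 1: -1/1
a_2 = 2: -4/3
a_3 = 4: -17/13
a_4 = 6: -106/81

-106/81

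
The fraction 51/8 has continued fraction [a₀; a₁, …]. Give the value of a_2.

1

51 = 6·8 + 3, so a_0 = 6
8 = 2·3 + 2, so a_1 = 2
3 = 1·2 + 1, so a_2 = 1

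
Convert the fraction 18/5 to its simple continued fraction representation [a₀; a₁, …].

[3; 1, 1, 2]

⌊18/5⌋ = 3, remainder 3
⌊5/3⌋ = 1, remainder 2
⌊3/2⌋ = 1, remainder 1
⌊2/1⌋ = 2, remainder 0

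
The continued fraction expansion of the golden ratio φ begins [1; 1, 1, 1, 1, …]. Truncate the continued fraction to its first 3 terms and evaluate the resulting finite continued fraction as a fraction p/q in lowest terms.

3/2

a_0 = 1: 1/1
a_1 = 1: 2/1
a_2 = 1: 3/2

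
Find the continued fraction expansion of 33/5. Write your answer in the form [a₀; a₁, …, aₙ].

[6; 1, 1, 2]

Apply division with remainder until the remainder is 0:
33 ÷ 5 → quotient 6, remainder 3
5 ÷ 3 → quotient 1, remainder 2
3 ÷ 2 → quotient 1, remainder 1
2 ÷ 1 → quotient 2, remainder 0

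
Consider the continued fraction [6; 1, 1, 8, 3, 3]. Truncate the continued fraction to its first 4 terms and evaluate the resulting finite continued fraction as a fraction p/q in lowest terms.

Start with 8.
1 + 1/(8/1) = 1 + 1/8 = 9/8
1 + 1/(9/8) = 1 + 8/9 = 17/9
6 + 1/(17/9) = 6 + 9/17 = 111/17

111/17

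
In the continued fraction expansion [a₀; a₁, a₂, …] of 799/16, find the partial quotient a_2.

⌊799/16⌋ = 49, remainder 15
⌊16/15⌋ = 1, remainder 1
⌊15/1⌋ = 15, remainder 0

15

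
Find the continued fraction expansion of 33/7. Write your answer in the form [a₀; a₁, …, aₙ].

[4; 1, 2, 2]

⌊33/7⌋ = 4, remainder 5
⌊7/5⌋ = 1, remainder 2
⌊5/2⌋ = 2, remainder 1
⌊2/1⌋ = 2, remainder 0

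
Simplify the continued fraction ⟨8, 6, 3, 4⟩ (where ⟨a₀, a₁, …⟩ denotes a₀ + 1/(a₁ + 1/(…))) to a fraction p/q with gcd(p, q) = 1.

Start with 4.
3 + 1/(4/1) = 3 + 1/4 = 13/4
6 + 1/(13/4) = 6 + 4/13 = 82/13
8 + 1/(82/13) = 8 + 13/82 = 669/82

669/82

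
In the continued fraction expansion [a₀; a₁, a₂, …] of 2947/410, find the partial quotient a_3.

12

⌊2947/410⌋ = 7, remainder 77
⌊410/77⌋ = 5, remainder 25
⌊77/25⌋ = 3, remainder 2
⌊25/2⌋ = 12, remainder 1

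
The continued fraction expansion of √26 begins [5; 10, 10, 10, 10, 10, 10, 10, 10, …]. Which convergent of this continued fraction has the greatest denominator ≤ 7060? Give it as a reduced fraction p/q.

5201/1020

a_0 = 5: 5/1  (≤ bound)
a_1 = 10: 51/10  (≤ bound)
a_2 = 10: 515/101  (≤ bound)
a_3 = 10: 5201/1020  (≤ bound)
a_4 = 10: 52525/10301  (> 7060, stop)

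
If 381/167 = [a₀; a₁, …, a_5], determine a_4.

4

381 ÷ 167 → quotient 2, remainder 47
167 ÷ 47 → quotient 3, remainder 26
47 ÷ 26 → quotient 1, remainder 21
26 ÷ 21 → quotient 1, remainder 5
21 ÷ 5 → quotient 4, remainder 1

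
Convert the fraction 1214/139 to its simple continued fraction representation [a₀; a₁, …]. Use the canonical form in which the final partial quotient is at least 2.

Repeatedly divide and take the remainder:
⌊1214/139⌋ = 8, remainder 102
⌊139/102⌋ = 1, remainder 37
⌊102/37⌋ = 2, remainder 28
⌊37/28⌋ = 1, remainder 9
⌊28/9⌋ = 3, remainder 1
⌊9/1⌋ = 9, remainder 0

[8; 1, 2, 1, 3, 9]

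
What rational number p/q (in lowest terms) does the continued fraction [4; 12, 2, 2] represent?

a_0 = 4: 4/1
a_1 = 12: 49/12
a_2 = 2: 102/25
a_3 = 2: 253/62

253/62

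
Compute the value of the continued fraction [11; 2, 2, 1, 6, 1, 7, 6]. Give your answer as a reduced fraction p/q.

a_0 = 11: 11/1
a_1 = 2: 23/2
a_2 = 2: 57/5
a_3 = 1: 80/7
a_4 = 6: 537/47
a_5 = 1: 617/54
a_6 = 7: 4856/425
a_7 = 6: 29753/2604

29753/2604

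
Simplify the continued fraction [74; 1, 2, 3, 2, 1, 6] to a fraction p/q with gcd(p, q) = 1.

16508/221

a_0 = 74: 74/1
a_1 = 1: 75/1
a_2 = 2: 224/3
a_3 = 3: 747/10
a_4 = 2: 1718/23
a_5 = 1: 2465/33
a_6 = 6: 16508/221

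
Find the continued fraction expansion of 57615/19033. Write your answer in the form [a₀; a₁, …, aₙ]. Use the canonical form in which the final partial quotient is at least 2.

57615 = 3·19033 + 516, so a_0 = 3
19033 = 36·516 + 457, so a_1 = 36
516 = 1·457 + 59, so a_2 = 1
457 = 7·59 + 44, so a_3 = 7
59 = 1·44 + 15, so a_4 = 1
44 = 2·15 + 14, so a_5 = 2
15 = 1·14 + 1, so a_6 = 1
14 = 14·1 + 0, so a_7 = 14

[3; 36, 1, 7, 1, 2, 1, 14]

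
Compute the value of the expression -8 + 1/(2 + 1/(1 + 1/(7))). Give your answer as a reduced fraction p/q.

Start with 7.
1 + 1/(7/1) = 1 + 1/7 = 8/7
2 + 1/(8/7) = 2 + 7/8 = 23/8
-8 + 1/(23/8) = -8 + 8/23 = -176/23

-176/23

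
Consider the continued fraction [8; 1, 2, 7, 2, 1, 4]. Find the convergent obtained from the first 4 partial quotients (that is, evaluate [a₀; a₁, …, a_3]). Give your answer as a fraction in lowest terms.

191/22

Collapse the nested fraction from the inside out:
Start with 7.
2 + 1/(7/1) = 2 + 1/7 = 15/7
1 + 1/(15/7) = 1 + 7/15 = 22/15
8 + 1/(22/15) = 8 + 15/22 = 191/22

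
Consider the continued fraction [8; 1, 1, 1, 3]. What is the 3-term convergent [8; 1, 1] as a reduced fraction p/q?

Start with 1.
1 + 1/(1/1) = 1 + 1/1 = 2/1
8 + 1/(2/1) = 8 + 1/2 = 17/2

17/2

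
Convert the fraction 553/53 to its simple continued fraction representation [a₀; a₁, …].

[10; 2, 3, 3, 2]

Apply division with remainder until the remainder is 0:
⌊553/53⌋ = 10, remainder 23
⌊53/23⌋ = 2, remainder 7
⌊23/7⌋ = 3, remainder 2
⌊7/2⌋ = 3, remainder 1
⌊2/1⌋ = 2, remainder 0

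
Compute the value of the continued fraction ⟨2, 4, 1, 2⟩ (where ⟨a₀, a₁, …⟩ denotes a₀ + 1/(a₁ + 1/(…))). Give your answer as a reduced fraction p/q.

Use the convergent recurrence hₖ = aₖ·hₖ₋₁ + hₖ₋₂ (and likewise for the denominators kₖ):
a_0 = 2: 2/1
a_1 = 4: 9/4
a_2 = 1: 11/5
a_3 = 2: 31/14

31/14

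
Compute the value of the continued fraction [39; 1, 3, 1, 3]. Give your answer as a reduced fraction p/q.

a_0 = 39: 39/1
a_1 = 1: 40/1
a_2 = 3: 159/4
a_3 = 1: 199/5
a_4 = 3: 756/19

756/19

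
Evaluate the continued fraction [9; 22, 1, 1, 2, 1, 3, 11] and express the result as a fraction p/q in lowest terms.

a_0 = 9: 9/1
a_1 = 22: 199/22
a_2 = 1: 208/23
a_3 = 1: 407/45
a_4 = 2: 1022/113
a_5 = 1: 1429/158
a_6 = 3: 5309/587
a_7 = 11: 59828/6615

59828/6615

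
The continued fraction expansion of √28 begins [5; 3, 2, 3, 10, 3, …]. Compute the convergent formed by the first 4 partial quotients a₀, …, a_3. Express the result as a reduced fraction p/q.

a_0 = 5: 5/1
a_1 = 3: 16/3
a_2 = 2: 37/7
a_3 = 3: 127/24

127/24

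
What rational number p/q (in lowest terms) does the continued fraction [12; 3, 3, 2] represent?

a_0 = 12: 12/1
a_1 = 3: 37/3
a_2 = 3: 123/10
a_3 = 2: 283/23

283/23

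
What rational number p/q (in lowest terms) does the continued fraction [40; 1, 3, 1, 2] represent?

Work from the innermost term outward:
Start with 2.
1 + 1/(2/1) = 1 + 1/2 = 3/2
3 + 1/(3/2) = 3 + 2/3 = 11/3
1 + 1/(11/3) = 1 + 3/11 = 14/11
40 + 1/(14/11) = 40 + 11/14 = 571/14

571/14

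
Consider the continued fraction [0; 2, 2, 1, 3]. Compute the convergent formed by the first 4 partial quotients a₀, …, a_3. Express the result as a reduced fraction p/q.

3/7

Starting at the tail and folding back:
Start with 1.
2 + 1/(1/1) = 2 + 1/1 = 3/1
2 + 1/(3/1) = 2 + 1/3 = 7/3
0 + 1/(7/3) = 0 + 3/7 = 3/7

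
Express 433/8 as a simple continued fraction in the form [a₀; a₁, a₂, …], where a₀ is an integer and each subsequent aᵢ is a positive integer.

433 = 54·8 + 1, so a_0 = 54
8 = 8·1 + 0, so a_1 = 8

[54; 8]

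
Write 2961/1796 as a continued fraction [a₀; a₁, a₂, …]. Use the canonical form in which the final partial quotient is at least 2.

Run the Euclidean algorithm, recording each quotient:
2961 ÷ 1796 → quotient 1, remainder 1165
1796 ÷ 1165 → quotient 1, remainder 631
1165 ÷ 631 → quotient 1, remainder 534
631 ÷ 534 → quotient 1, remainder 97
534 ÷ 97 → quotient 5, remainder 49
97 ÷ 49 → quotient 1, remainder 48
49 ÷ 48 → quotient 1, remainder 1
48 ÷ 1 → quotient 48, remainder 0

[1; 1, 1, 1, 5, 1, 1, 48]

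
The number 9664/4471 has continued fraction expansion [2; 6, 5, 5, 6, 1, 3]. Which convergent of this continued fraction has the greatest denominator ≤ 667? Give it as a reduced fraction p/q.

348/161

List convergents until the denominator exceeds the bound:
a_0 = 2: 2/1  (≤ bound)
a_1 = 6: 13/6  (≤ bound)
a_2 = 5: 67/31  (≤ bound)
a_3 = 5: 348/161  (≤ bound)
a_4 = 6: 2155/997  (> 667, stop)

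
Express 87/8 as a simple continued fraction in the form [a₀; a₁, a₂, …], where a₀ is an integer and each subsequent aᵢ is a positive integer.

[10; 1, 7]

Repeatedly divide and take the remainder:
87 = 10·8 + 7, so a_0 = 10
8 = 1·7 + 1, so a_1 = 1
7 = 7·1 + 0, so a_2 = 7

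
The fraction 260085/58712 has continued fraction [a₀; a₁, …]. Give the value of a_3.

15

260085 = 4·58712 + 25237, so a_0 = 4
58712 = 2·25237 + 8238, so a_1 = 2
25237 = 3·8238 + 523, so a_2 = 3
8238 = 15·523 + 393, so a_3 = 15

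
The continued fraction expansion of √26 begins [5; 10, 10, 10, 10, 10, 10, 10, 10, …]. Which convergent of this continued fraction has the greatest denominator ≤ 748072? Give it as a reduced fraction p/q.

a_0 = 5: 5/1  (≤ bound)
a_1 = 10: 51/10  (≤ bound)
a_2 = 10: 515/101  (≤ bound)
a_3 = 10: 5201/1020  (≤ bound)
a_4 = 10: 52525/10301  (≤ bound)
a_5 = 10: 530451/104030  (≤ bound)
a_6 = 10: 5357035/1050601  (> 748072, stop)

530451/104030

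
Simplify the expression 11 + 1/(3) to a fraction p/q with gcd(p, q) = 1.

Compute successive convergents:
a_0 = 11: 11/1
a_1 = 3: 34/3

34/3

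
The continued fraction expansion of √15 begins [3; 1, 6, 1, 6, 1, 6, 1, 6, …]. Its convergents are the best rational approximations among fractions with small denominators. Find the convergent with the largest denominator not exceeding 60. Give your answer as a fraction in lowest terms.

213/55

List convergents until the denominator exceeds the bound:
a_0 = 3: 3/1  (≤ bound)
a_1 = 1: 4/1  (≤ bound)
a_2 = 6: 27/7  (≤ bound)
a_3 = 1: 31/8  (≤ bound)
a_4 = 6: 213/55  (≤ bound)
a_5 = 1: 244/63  (> 60, stop)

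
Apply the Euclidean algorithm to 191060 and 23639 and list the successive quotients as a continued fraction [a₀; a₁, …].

[8; 12, 7, 2, 2, 5, 2, 4]

⌊191060/23639⌋ = 8, remainder 1948
⌊23639/1948⌋ = 12, remainder 263
⌊1948/263⌋ = 7, remainder 107
⌊263/107⌋ = 2, remainder 49
⌊107/49⌋ = 2, remainder 9
⌊49/9⌋ = 5, remainder 4
⌊9/4⌋ = 2, remainder 1
⌊4/1⌋ = 4, remainder 0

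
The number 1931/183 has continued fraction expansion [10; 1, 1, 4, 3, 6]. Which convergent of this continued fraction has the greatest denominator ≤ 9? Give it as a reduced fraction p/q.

a_0 = 10: 10/1  (≤ bound)
a_1 = 1: 11/1  (≤ bound)
a_2 = 1: 21/2  (≤ bound)
a_3 = 4: 95/9  (≤ bound)
a_4 = 3: 306/29  (> 9, stop)

95/9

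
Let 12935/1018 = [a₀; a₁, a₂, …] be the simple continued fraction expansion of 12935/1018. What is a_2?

⌊12935/1018⌋ = 12, remainder 719
⌊1018/719⌋ = 1, remainder 299
⌊719/299⌋ = 2, remainder 121

2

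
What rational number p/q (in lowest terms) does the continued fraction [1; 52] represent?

53/52

Build up convergents one term at a time:
a_0 = 1: 1/1
a_1 = 52: 53/52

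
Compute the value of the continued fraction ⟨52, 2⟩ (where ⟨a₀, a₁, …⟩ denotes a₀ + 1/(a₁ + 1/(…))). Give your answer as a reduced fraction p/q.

105/2

a_0 = 52: 52/1
a_1 = 2: 105/2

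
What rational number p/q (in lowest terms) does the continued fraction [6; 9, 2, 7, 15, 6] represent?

Work from the innermost term outward:
Start with 6.
15 + 1/(6/1) = 15 + 1/6 = 91/6
7 + 1/(91/6) = 7 + 6/91 = 643/91
2 + 1/(643/91) = 2 + 91/643 = 1377/643
9 + 1/(1377/643) = 9 + 643/1377 = 13036/1377
6 + 1/(13036/1377) = 6 + 1377/13036 = 79593/13036

79593/13036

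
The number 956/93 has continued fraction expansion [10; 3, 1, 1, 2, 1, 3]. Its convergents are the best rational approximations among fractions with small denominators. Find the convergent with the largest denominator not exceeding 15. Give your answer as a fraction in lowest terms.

72/7

List convergents until the denominator exceeds the bound:
a_0 = 10: 10/1  (≤ bound)
a_1 = 3: 31/3  (≤ bound)
a_2 = 1: 41/4  (≤ bound)
a_3 = 1: 72/7  (≤ bound)
a_4 = 2: 185/18  (> 15, stop)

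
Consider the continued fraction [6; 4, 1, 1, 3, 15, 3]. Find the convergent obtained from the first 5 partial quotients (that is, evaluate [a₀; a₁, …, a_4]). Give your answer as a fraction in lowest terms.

Work from the innermost term outward:
Start with 3.
1 + 1/(3/1) = 1 + 1/3 = 4/3
1 + 1/(4/3) = 1 + 3/4 = 7/4
4 + 1/(7/4) = 4 + 4/7 = 32/7
6 + 1/(32/7) = 6 + 7/32 = 199/32

199/32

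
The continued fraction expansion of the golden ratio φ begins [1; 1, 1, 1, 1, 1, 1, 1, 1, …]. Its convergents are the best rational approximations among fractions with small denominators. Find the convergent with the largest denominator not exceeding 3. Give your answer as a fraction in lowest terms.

5/3

List convergents until the denominator exceeds the bound:
a_0 = 1: 1/1  (≤ bound)
a_1 = 1: 2/1  (≤ bound)
a_2 = 1: 3/2  (≤ bound)
a_3 = 1: 5/3  (≤ bound)
a_4 = 1: 8/5  (> 3, stop)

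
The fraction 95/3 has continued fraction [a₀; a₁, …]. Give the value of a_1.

1

Repeatedly divide and take the remainder:
95 ÷ 3 → quotient 31, remainder 2
3 ÷ 2 → quotient 1, remainder 1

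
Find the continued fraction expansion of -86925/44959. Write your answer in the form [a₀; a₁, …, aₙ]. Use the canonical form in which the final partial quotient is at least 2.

-86925 = -2·44959 + 2993, so a_0 = -2
44959 = 15·2993 + 64, so a_1 = 15
2993 = 46·64 + 49, so a_2 = 46
64 = 1·49 + 15, so a_3 = 1
49 = 3·15 + 4, so a_4 = 3
15 = 3·4 + 3, so a_5 = 3
4 = 1·3 + 1, so a_6 = 1
3 = 3·1 + 0, so a_7 = 3

[-2; 15, 46, 1, 3, 3, 1, 3]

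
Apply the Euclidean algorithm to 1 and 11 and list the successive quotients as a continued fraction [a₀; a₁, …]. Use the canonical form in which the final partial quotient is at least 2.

1 ÷ 11 → quotient 0, remainder 1
11 ÷ 1 → quotient 11, remainder 0

[0; 11]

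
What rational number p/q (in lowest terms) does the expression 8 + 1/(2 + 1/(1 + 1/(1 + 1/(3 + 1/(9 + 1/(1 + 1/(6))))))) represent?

10713/1277

Start with 6.
1 + 1/(6/1) = 1 + 1/6 = 7/6
9 + 1/(7/6) = 9 + 6/7 = 69/7
3 + 1/(69/7) = 3 + 7/69 = 214/69
1 + 1/(214/69) = 1 + 69/214 = 283/214
1 + 1/(283/214) = 1 + 214/283 = 497/283
2 + 1/(497/283) = 2 + 283/497 = 1277/497
8 + 1/(1277/497) = 8 + 497/1277 = 10713/1277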